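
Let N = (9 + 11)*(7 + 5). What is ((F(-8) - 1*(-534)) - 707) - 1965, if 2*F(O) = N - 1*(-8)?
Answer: -2014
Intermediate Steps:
N = 240 (N = 20*12 = 240)
F(O) = 124 (F(O) = (240 - 1*(-8))/2 = (240 + 8)/2 = (1/2)*248 = 124)
((F(-8) - 1*(-534)) - 707) - 1965 = ((124 - 1*(-534)) - 707) - 1965 = ((124 + 534) - 707) - 1965 = (658 - 707) - 1965 = -49 - 1965 = -2014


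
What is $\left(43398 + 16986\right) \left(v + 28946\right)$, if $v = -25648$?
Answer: $199146432$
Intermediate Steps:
$\left(43398 + 16986\right) \left(v + 28946\right) = \left(43398 + 16986\right) \left(-25648 + 28946\right) = 60384 \cdot 3298 = 199146432$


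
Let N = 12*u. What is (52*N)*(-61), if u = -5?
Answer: 190320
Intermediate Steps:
N = -60 (N = 12*(-5) = -60)
(52*N)*(-61) = (52*(-60))*(-61) = -3120*(-61) = 190320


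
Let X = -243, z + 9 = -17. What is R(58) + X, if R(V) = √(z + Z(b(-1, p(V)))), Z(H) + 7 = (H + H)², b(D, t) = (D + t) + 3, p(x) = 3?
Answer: -243 + √67 ≈ -234.81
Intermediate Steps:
b(D, t) = 3 + D + t
z = -26 (z = -9 - 17 = -26)
Z(H) = -7 + 4*H² (Z(H) = -7 + (H + H)² = -7 + (2*H)² = -7 + 4*H²)
R(V) = √67 (R(V) = √(-26 + (-7 + 4*(3 - 1 + 3)²)) = √(-26 + (-7 + 4*5²)) = √(-26 + (-7 + 4*25)) = √(-26 + (-7 + 100)) = √(-26 + 93) = √67)
R(58) + X = √67 - 243 = -243 + √67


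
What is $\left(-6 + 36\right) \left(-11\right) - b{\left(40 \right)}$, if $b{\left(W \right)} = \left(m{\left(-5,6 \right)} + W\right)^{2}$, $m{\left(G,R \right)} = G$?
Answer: $-1555$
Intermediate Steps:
$b{\left(W \right)} = \left(-5 + W\right)^{2}$
$\left(-6 + 36\right) \left(-11\right) - b{\left(40 \right)} = \left(-6 + 36\right) \left(-11\right) - \left(-5 + 40\right)^{2} = 30 \left(-11\right) - 35^{2} = -330 - 1225 = -1555$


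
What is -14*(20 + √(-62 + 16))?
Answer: -280 - 14*I*√46 ≈ -280.0 - 94.953*I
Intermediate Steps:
-14*(20 + √(-62 + 16)) = -14*(20 + √(-46)) = -14*(20 + I*√46) = -280 - 14*I*√46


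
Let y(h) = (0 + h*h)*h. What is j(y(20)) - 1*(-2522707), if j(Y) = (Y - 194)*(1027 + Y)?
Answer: 72987469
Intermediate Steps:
y(h) = h**3 (y(h) = (0 + h**2)*h = h**2*h = h**3)
j(Y) = (-194 + Y)*(1027 + Y)
j(y(20)) - 1*(-2522707) = (-199238 + (20**3)**2 + 833*20**3) - 1*(-2522707) = (-199238 + 8000**2 + 833*8000) + 2522707 = (-199238 + 64000000 + 6664000) + 2522707 = 70464762 + 2522707 = 72987469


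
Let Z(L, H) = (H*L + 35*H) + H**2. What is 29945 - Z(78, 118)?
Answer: 2687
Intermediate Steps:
Z(L, H) = H**2 + 35*H + H*L (Z(L, H) = (35*H + H*L) + H**2 = H**2 + 35*H + H*L)
29945 - Z(78, 118) = 29945 - 118*(35 + 118 + 78) = 29945 - 118*231 = 29945 - 1*27258 = 29945 - 27258 = 2687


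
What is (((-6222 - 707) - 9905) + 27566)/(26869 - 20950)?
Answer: 10732/5919 ≈ 1.8131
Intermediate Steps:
(((-6222 - 707) - 9905) + 27566)/(26869 - 20950) = ((-6929 - 9905) + 27566)/5919 = (-16834 + 27566)*(1/5919) = 10732*(1/5919) = 10732/5919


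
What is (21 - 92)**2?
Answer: 5041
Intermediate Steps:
(21 - 92)**2 = (-71)**2 = 5041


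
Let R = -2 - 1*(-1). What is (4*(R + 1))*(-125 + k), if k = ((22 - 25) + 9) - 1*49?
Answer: 0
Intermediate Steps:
R = -1 (R = -2 + 1 = -1)
k = -43 (k = (-3 + 9) - 49 = 6 - 49 = -43)
(4*(R + 1))*(-125 + k) = (4*(-1 + 1))*(-125 - 43) = (4*0)*(-168) = 0*(-168) = 0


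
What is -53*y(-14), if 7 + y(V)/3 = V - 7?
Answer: 4452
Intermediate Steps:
y(V) = -42 + 3*V (y(V) = -21 + 3*(V - 7) = -21 + 3*(-7 + V) = -21 + (-21 + 3*V) = -42 + 3*V)
-53*y(-14) = -53*(-42 + 3*(-14)) = -53*(-42 - 42) = -53*(-84) = 4452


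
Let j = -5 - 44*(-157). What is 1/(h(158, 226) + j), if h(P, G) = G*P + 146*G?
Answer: 1/75607 ≈ 1.3226e-5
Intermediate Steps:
h(P, G) = 146*G + G*P
j = 6903 (j = -5 + 6908 = 6903)
1/(h(158, 226) + j) = 1/(226*(146 + 158) + 6903) = 1/(226*304 + 6903) = 1/(68704 + 6903) = 1/75607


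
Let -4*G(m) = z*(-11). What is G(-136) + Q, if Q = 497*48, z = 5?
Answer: 95479/4 ≈ 23870.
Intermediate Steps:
Q = 23856
G(m) = 55/4 (G(m) = -5*(-11)/4 = -1/4*(-55) = 55/4)
G(-136) + Q = 55/4 + 23856 = 95479/4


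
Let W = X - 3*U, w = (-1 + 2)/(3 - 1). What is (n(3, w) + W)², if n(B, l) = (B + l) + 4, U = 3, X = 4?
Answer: 25/4 ≈ 6.2500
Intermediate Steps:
w = ½ (w = 1/2 = 1*(½) = ½ ≈ 0.50000)
n(B, l) = 4 + B + l
W = -5 (W = 4 - 3*3 = 4 - 1*9 = 4 - 9 = -5)
(n(3, w) + W)² = ((4 + 3 + ½) - 5)² = (15/2 - 5)² = (5/2)² = 25/4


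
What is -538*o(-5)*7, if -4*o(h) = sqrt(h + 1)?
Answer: 1883*I ≈ 1883.0*I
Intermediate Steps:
o(h) = -sqrt(1 + h)/4 (o(h) = -sqrt(h + 1)/4 = -sqrt(1 + h)/4)
-538*o(-5)*7 = -538*(-sqrt(1 - 5)/4)*7 = -538*(-I/2)*7 = -(-1883)*I = 1883*I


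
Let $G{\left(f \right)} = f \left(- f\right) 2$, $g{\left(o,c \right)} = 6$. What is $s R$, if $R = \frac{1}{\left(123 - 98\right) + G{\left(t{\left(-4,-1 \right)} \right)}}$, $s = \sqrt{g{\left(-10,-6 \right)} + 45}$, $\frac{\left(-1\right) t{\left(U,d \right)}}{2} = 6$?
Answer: $- \frac{\sqrt{51}}{263} \approx -0.027154$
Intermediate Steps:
$t{\left(U,d \right)} = -12$ ($t{\left(U,d \right)} = \left(-2\right) 6 = -12$)
$s = \sqrt{51}$ ($s = \sqrt{6 + 45} = \sqrt{51} \approx 7.1414$)
$G{\left(f \right)} = - 2 f^{2}$ ($G{\left(f \right)} = - f^{2} \cdot 2 = - 2 f^{2}$)
$R = - \frac{1}{263}$ ($R = \frac{1}{\left(123 - 98\right) - 2 \left(-12\right)^{2}} = \frac{1}{\left(123 - 98\right) - 288} = \frac{1}{25 - 288} = \frac{1}{-263} = - \frac{1}{263} \approx -0.0038023$)
$s R = \sqrt{51} \left(- \frac{1}{263}\right) = - \frac{\sqrt{51}}{263}$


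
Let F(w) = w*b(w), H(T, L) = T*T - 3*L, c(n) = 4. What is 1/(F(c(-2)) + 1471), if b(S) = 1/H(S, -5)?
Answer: 31/45605 ≈ 0.00067975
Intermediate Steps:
H(T, L) = T² - 3*L
b(S) = 1/(15 + S²) (b(S) = 1/(S² - 3*(-5)) = 1/(S² + 15) = 1/(15 + S²))
F(w) = w/(15 + w²)
1/(F(c(-2)) + 1471) = 1/(4/(15 + 4²) + 1471) = 1/(4/(15 + 16) + 1471) = 1/(4/31 + 1471) = 1/(45605/31) = 31/45605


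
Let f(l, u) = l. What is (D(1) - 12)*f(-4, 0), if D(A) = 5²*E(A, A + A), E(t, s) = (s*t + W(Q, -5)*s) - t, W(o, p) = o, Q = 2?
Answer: -452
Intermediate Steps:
E(t, s) = -t + 2*s + s*t (E(t, s) = (s*t + 2*s) - t = (2*s + s*t) - t = -t + 2*s + s*t)
D(A) = 50*A² + 75*A (D(A) = 5²*(-A + 2*(A + A) + (A + A)*A) = 25*(-A + 2*(2*A) + (2*A)*A) = 25*(-A + 4*A + 2*A²) = 25*(2*A² + 3*A) = 50*A² + 75*A)
(D(1) - 12)*f(-4, 0) = (25*1*(3 + 2*1) - 12)*(-4) = (25*1*(3 + 2) - 12)*(-4) = (25*1*5 - 12)*(-4) = (125 - 12)*(-4) = 113*(-4) = -452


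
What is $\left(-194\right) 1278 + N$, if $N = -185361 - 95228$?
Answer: $-528521$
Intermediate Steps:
$N = -280589$
$\left(-194\right) 1278 + N = \left(-194\right) 1278 - 280589 = -247932 - 280589 = -528521$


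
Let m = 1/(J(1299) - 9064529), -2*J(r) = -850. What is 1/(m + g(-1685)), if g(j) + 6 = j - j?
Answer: -9064104/54384625 ≈ -0.16667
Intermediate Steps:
g(j) = -6 (g(j) = -6 + (j - j) = -6 + 0 = -6)
J(r) = 425 (J(r) = -1/2*(-850) = 425)
m = -1/9064104 (m = 1/(425 - 9064529) = 1/(-9064104) = -1/9064104 ≈ -1.1033e-7)
1/(m + g(-1685)) = 1/(-1/9064104 - 6) = 1/(-54384625/9064104) = -9064104/54384625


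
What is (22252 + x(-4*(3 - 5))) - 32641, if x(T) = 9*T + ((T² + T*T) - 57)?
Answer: -10246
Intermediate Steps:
x(T) = -57 + 2*T² + 9*T (x(T) = 9*T + ((T² + T²) - 57) = 9*T + (2*T² - 57) = 9*T + (-57 + 2*T²) = -57 + 2*T² + 9*T)
(22252 + x(-4*(3 - 5))) - 32641 = (22252 + (-57 + 2*(-4*(3 - 5))² + 9*(-4*(3 - 5)))) - 32641 = (22252 + (-57 + 2*(-4*(-2))² + 9*(-4*(-2)))) - 32641 = (22252 + (-57 + 2*8² + 9*8)) - 32641 = (22252 + (-57 + 2*64 + 72)) - 32641 = (22252 + (-57 + 128 + 72)) - 32641 = (22252 + 143) - 32641 = 22395 - 32641 = -10246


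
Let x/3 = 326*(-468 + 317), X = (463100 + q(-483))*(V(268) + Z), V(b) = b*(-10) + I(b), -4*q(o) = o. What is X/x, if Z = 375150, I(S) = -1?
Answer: -690141478127/590712 ≈ -1.1683e+6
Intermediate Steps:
q(o) = -o/4
V(b) = -1 - 10*b (V(b) = b*(-10) - 1 = -10*b - 1 = -1 - 10*b)
X = 690141478127/4 (X = (463100 - ¼*(-483))*((-1 - 10*268) + 375150) = (463100 + 483/4)*((-1 - 2680) + 375150) = 1852883*(-2681 + 375150)/4 = (1852883/4)*372469 = 690141478127/4 ≈ 1.7254e+11)
x = -147678 (x = 3*(326*(-468 + 317)) = 3*(326*(-151)) = 3*(-49226) = -147678)
X/x = (690141478127/4)/(-147678) = (690141478127/4)*(-1/147678) = -690141478127/590712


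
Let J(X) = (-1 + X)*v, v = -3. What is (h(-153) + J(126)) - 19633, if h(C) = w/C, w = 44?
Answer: -3061268/153 ≈ -20008.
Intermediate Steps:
h(C) = 44/C
J(X) = 3 - 3*X (J(X) = (-1 + X)*(-3) = 3 - 3*X)
(h(-153) + J(126)) - 19633 = (44/(-153) + (3 - 3*126)) - 19633 = (44*(-1/153) + (3 - 378)) - 19633 = (-44/153 - 375) - 19633 = -57419/153 - 19633 = -3061268/153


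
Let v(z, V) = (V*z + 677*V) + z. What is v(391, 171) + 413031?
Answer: 596050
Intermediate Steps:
v(z, V) = z + 677*V + V*z (v(z, V) = (677*V + V*z) + z = z + 677*V + V*z)
v(391, 171) + 413031 = (391 + 677*171 + 171*391) + 413031 = (391 + 115767 + 66861) + 413031 = 183019 + 413031 = 596050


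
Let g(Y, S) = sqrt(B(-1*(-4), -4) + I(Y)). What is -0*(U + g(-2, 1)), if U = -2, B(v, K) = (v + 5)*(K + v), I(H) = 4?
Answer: 0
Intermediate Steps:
B(v, K) = (5 + v)*(K + v)
g(Y, S) = 2 (g(Y, S) = sqrt(((-1*(-4))**2 + 5*(-4) + 5*(-1*(-4)) - (-4)*(-4)) + 4) = sqrt((4**2 - 20 + 5*4 - 4*4) + 4) = sqrt((16 - 20 + 20 - 16) + 4) = sqrt(0 + 4) = sqrt(4) = 2)
-0*(U + g(-2, 1)) = -0*(-2 + 2) = -0*0 = -155*0 = 0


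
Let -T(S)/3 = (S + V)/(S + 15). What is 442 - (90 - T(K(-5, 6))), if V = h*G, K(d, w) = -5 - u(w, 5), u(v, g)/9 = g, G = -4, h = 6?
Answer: 12098/35 ≈ 345.66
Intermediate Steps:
u(v, g) = 9*g
K(d, w) = -50 (K(d, w) = -5 - 9*5 = -5 - 1*45 = -5 - 45 = -50)
V = -24 (V = 6*(-4) = -24)
T(S) = -3*(-24 + S)/(15 + S) (T(S) = -3*(S - 24)/(S + 15) = -3*(-24 + S)/(15 + S))
442 - (90 - T(K(-5, 6))) = 442 - (90 - 3*(24 - 1*(-50))/(15 - 50)) = 442 - (90 - 3*(24 + 50)/(-35)) = 442 - (90 - 3*(-1)*74/35) = 442 - (90 - 1*(-222/35)) = 442 - (90 + 222/35) = 442 - 1*3372/35 = 442 - 3372/35 = 12098/35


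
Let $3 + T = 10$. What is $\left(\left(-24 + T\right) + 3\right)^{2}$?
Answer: $196$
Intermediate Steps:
$T = 7$ ($T = -3 + 10 = 7$)
$\left(\left(-24 + T\right) + 3\right)^{2} = \left(\left(-24 + 7\right) + 3\right)^{2} = \left(-17 + 3\right)^{2} = \left(-14\right)^{2} = 196$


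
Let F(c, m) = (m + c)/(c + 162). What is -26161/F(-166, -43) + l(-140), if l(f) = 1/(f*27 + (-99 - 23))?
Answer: -408321097/815518 ≈ -500.69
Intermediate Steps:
F(c, m) = (c + m)/(162 + c)
l(f) = 1/(-122 + 27*f) (l(f) = 1/(27*f - 122) = 1/(-122 + 27*f))
-26161/F(-166, -43) + l(-140) = -26161*(162 - 166)/(-166 - 43) + 1/(-122 + 27*(-140)) = -26161/(-209/(-4)) + 1/(-122 - 3780) = -26161/((-¼*(-209))) + 1/(-3902) = -26161/209/4 - 1/3902 = -26161*4/209 - 1/3902 = -104644/209 - 1/3902 = -408321097/815518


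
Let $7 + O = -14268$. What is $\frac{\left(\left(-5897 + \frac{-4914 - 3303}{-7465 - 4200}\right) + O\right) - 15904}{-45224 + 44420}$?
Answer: $\frac{420818323}{9378660} \approx 44.87$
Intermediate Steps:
$O = -14275$ ($O = -7 - 14268 = -14275$)
$\frac{\left(\left(-5897 + \frac{-4914 - 3303}{-7465 - 4200}\right) + O\right) - 15904}{-45224 + 44420} = \frac{\left(\left(-5897 + \frac{-4914 - 3303}{-7465 - 4200}\right) - 14275\right) - 15904}{-45224 + 44420} = \frac{\left(\left(-5897 - \frac{8217}{-11665}\right) - 14275\right) - 15904}{-804} = \left(\left(\left(-5897 - - \frac{8217}{11665}\right) - 14275\right) - 15904\right) \left(- \frac{1}{804}\right) = \left(\left(\left(-5897 + \frac{8217}{11665}\right) - 14275\right) - 15904\right) \left(- \frac{1}{804}\right) = \left(\left(- \frac{68780288}{11665} - 14275\right) - 15904\right) \left(- \frac{1}{804}\right) = \left(- \frac{235298163}{11665} - 15904\right) \left(- \frac{1}{804}\right) = \left(- \frac{420818323}{11665}\right) \left(- \frac{1}{804}\right) = \frac{420818323}{9378660}$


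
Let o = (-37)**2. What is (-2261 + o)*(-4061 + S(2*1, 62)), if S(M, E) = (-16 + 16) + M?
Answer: 3620628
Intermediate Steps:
o = 1369
S(M, E) = M (S(M, E) = 0 + M = M)
(-2261 + o)*(-4061 + S(2*1, 62)) = (-2261 + 1369)*(-4061 + 2*1) = -892*(-4061 + 2) = -892*(-4059) = 3620628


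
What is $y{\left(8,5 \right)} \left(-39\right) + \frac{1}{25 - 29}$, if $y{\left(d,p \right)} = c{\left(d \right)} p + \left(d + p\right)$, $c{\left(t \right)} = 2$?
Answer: $- \frac{3589}{4} \approx -897.25$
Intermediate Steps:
$y{\left(d,p \right)} = d + 3 p$ ($y{\left(d,p \right)} = 2 p + \left(d + p\right) = d + 3 p$)
$y{\left(8,5 \right)} \left(-39\right) + \frac{1}{25 - 29} = \left(8 + 3 \cdot 5\right) \left(-39\right) + \frac{1}{25 - 29} = \left(8 + 15\right) \left(-39\right) + \frac{1}{-4} = 23 \left(-39\right) - \frac{1}{4} = -897 - \frac{1}{4} = - \frac{3589}{4}$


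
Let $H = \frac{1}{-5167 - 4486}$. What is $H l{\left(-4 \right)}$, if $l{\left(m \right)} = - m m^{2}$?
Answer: $- \frac{64}{9653} \approx -0.0066301$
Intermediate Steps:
$H = - \frac{1}{9653}$ ($H = \frac{1}{-9653} = - \frac{1}{9653} \approx -0.00010359$)
$l{\left(m \right)} = - m^{3}$
$H l{\left(-4 \right)} = - \frac{\left(-1\right) \left(-4\right)^{3}}{9653} = - \frac{\left(-1\right) \left(-64\right)}{9653} = \left(- \frac{1}{9653}\right) 64 = - \frac{64}{9653}$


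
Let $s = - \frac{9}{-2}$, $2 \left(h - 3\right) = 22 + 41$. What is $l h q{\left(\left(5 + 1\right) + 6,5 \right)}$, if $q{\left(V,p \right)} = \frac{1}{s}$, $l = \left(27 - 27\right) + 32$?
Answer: $\frac{736}{3} \approx 245.33$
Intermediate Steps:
$h = \frac{69}{2}$ ($h = 3 + \frac{22 + 41}{2} = 3 + \frac{1}{2} \cdot 63 = 3 + \frac{63}{2} = \frac{69}{2} \approx 34.5$)
$s = \frac{9}{2}$ ($s = \left(-9\right) \left(- \frac{1}{2}\right) = \frac{9}{2} \approx 4.5$)
$l = 32$ ($l = 0 + 32 = 32$)
$q{\left(V,p \right)} = \frac{2}{9}$ ($q{\left(V,p \right)} = \frac{1}{\frac{9}{2}} = \frac{2}{9}$)
$l h q{\left(\left(5 + 1\right) + 6,5 \right)} = 32 \cdot \frac{69}{2} \cdot \frac{2}{9} = 1104 \cdot \frac{2}{9} = \frac{736}{3}$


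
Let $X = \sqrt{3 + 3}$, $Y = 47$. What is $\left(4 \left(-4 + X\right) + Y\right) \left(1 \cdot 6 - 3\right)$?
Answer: $93 + 12 \sqrt{6} \approx 122.39$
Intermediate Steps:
$X = \sqrt{6} \approx 2.4495$
$\left(4 \left(-4 + X\right) + Y\right) \left(1 \cdot 6 - 3\right) = \left(4 \left(-4 + \sqrt{6}\right) + 47\right) \left(1 \cdot 6 - 3\right) = \left(\left(-16 + 4 \sqrt{6}\right) + 47\right) \left(6 - 3\right) = \left(31 + 4 \sqrt{6}\right) 3 = 93 + 12 \sqrt{6}$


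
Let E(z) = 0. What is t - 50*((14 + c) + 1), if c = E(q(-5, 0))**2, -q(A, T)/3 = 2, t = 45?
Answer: -705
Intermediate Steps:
q(A, T) = -6 (q(A, T) = -3*2 = -6)
c = 0 (c = 0**2 = 0)
t - 50*((14 + c) + 1) = 45 - 50*((14 + 0) + 1) = 45 - 50*(14 + 1) = 45 - 50*15 = 45 - 750 = -705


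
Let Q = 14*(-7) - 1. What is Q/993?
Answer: -33/331 ≈ -0.099698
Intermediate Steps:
Q = -99 (Q = -98 - 1 = -99)
Q/993 = -99/993 = -99*1/993 = -33/331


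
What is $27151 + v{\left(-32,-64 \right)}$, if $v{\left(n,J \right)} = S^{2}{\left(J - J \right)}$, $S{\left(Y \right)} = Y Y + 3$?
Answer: $27160$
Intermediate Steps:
$S{\left(Y \right)} = 3 + Y^{2}$ ($S{\left(Y \right)} = Y^{2} + 3 = 3 + Y^{2}$)
$v{\left(n,J \right)} = 9$ ($v{\left(n,J \right)} = \left(3 + \left(J - J\right)^{2}\right)^{2} = \left(3 + 0^{2}\right)^{2} = \left(3 + 0\right)^{2} = 3^{2} = 9$)
$27151 + v{\left(-32,-64 \right)} = 27151 + 9 = 27160$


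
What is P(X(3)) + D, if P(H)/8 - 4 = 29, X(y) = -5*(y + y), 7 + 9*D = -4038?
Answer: -1669/9 ≈ -185.44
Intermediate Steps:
D = -4045/9 (D = -7/9 + (⅑)*(-4038) = -7/9 - 1346/3 = -4045/9 ≈ -449.44)
X(y) = -10*y
P(H) = 264 (P(H) = 32 + 8*29 = 32 + 232 = 264)
P(X(3)) + D = 264 - 4045/9 = -1669/9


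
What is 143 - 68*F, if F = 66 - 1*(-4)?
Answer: -4617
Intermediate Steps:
F = 70 (F = 66 + 4 = 70)
143 - 68*F = 143 - 68*70 = 143 - 4760 = -4617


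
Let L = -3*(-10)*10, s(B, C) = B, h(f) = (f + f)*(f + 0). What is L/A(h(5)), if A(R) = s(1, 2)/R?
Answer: 15000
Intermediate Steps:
h(f) = 2*f² (h(f) = (2*f)*f = 2*f²)
L = 300 (L = 30*10 = 300)
A(R) = 1/R
L/A(h(5)) = 300/(1/(2*5²)) = 300/(1/(2*25)) = 300/(1/50) = 300*50 = 15000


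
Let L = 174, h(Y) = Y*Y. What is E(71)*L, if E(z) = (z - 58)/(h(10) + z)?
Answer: 754/57 ≈ 13.228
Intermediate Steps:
h(Y) = Y²
E(z) = (-58 + z)/(100 + z) (E(z) = (z - 58)/(10² + z) = (-58 + z)/(100 + z))
E(71)*L = ((-58 + 71)/(100 + 71))*174 = (13/171)*174 = 754/57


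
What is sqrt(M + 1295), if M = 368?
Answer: sqrt(1663) ≈ 40.780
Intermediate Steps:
sqrt(M + 1295) = sqrt(368 + 1295) = sqrt(1663)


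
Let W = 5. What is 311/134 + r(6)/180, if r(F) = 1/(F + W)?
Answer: 307957/132660 ≈ 2.3214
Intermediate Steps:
r(F) = 1/(5 + F) (r(F) = 1/(F + 5) = 1/(5 + F))
311/134 + r(6)/180 = 311/134 + 1/((5 + 6)*180) = 311*(1/134) + (1/180)/11 = 311/134 + (1/11)*(1/180) = 311/134 + 1/1980 = 307957/132660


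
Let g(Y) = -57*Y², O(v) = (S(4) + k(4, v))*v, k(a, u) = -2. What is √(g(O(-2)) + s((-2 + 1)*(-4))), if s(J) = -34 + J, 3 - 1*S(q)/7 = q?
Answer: I*√18498 ≈ 136.01*I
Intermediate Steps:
S(q) = 21 - 7*q
O(v) = -9*v (O(v) = ((21 - 7*4) - 2)*v = ((21 - 28) - 2)*v = (-7 - 2)*v = -9*v)
√(g(O(-2)) + s((-2 + 1)*(-4))) = √(-57*(-9*(-2))² + (-34 + (-2 + 1)*(-4))) = √(-57*18² + (-34 - 1*(-4))) = √(-57*324 + (-34 + 4)) = √(-18468 - 30) = √(-18498) = I*√18498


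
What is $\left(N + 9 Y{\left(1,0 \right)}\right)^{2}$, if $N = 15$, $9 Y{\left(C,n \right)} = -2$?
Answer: $169$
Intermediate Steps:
$Y{\left(C,n \right)} = - \frac{2}{9}$ ($Y{\left(C,n \right)} = \frac{1}{9} \left(-2\right) = - \frac{2}{9}$)
$\left(N + 9 Y{\left(1,0 \right)}\right)^{2} = \left(15 + 9 \left(- \frac{2}{9}\right)\right)^{2} = \left(15 - 2\right)^{2} = 13^{2} = 169$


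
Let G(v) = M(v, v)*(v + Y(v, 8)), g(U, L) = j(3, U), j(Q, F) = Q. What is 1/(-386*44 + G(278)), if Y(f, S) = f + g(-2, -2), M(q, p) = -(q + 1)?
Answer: -1/172945 ≈ -5.7822e-6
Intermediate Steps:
g(U, L) = 3
M(q, p) = -1 - q (M(q, p) = -(1 + q) = -1 - q)
Y(f, S) = 3 + f (Y(f, S) = f + 3 = 3 + f)
G(v) = (-1 - v)*(3 + 2*v) (G(v) = (-1 - v)*(v + (3 + v)) = (-1 - v)*(3 + 2*v))
1/(-386*44 + G(278)) = 1/(-386*44 - (1 + 278)*(3 + 2*278)) = 1/(-16984 - 1*279*(3 + 556)) = 1/(-16984 - 1*279*559) = 1/(-16984 - 155961) = 1/(-172945) = -1/172945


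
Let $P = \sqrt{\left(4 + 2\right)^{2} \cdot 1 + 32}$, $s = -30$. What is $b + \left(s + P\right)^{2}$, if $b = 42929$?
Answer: $43897 - 120 \sqrt{17} \approx 43402.0$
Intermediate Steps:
$P = 2 \sqrt{17}$ ($P = \sqrt{6^{2} \cdot 1 + 32} = \sqrt{36 \cdot 1 + 32} = \sqrt{36 + 32} = \sqrt{68} = 2 \sqrt{17} \approx 8.2462$)
$b + \left(s + P\right)^{2} = 42929 + \left(-30 + 2 \sqrt{17}\right)^{2}$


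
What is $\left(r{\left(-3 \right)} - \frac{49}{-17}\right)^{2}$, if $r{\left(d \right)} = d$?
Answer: $\frac{4}{289} \approx 0.013841$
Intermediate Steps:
$\left(r{\left(-3 \right)} - \frac{49}{-17}\right)^{2} = \left(-3 - \frac{49}{-17}\right)^{2} = \left(-3 - - \frac{49}{17}\right)^{2} = \left(-3 + \frac{49}{17}\right)^{2} = \left(- \frac{2}{17}\right)^{2} = \frac{4}{289}$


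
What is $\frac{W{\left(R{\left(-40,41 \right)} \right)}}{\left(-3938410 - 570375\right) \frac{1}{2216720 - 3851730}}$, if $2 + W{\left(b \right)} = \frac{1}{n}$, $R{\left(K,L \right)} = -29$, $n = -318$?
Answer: $- \frac{104150137}{143379363} \approx -0.7264$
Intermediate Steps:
$W{\left(b \right)} = - \frac{637}{318}$ ($W{\left(b \right)} = -2 + \frac{1}{-318} = -2 - \frac{1}{318} = - \frac{637}{318}$)
$\frac{W{\left(R{\left(-40,41 \right)} \right)}}{\left(-3938410 - 570375\right) \frac{1}{2216720 - 3851730}} = - \frac{637}{318 \frac{-3938410 - 570375}{2216720 - 3851730}} = - \frac{637}{318 \left(- \frac{4508785}{-1635010}\right)} = - \frac{637}{318 \left(\left(-4508785\right) \left(- \frac{1}{1635010}\right)\right)} = - \frac{637}{318 \cdot \frac{901757}{327002}} = \left(- \frac{637}{318}\right) \frac{327002}{901757} = - \frac{104150137}{143379363}$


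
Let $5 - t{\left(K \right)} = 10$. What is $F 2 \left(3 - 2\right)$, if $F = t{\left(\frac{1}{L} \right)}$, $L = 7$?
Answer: $-10$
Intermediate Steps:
$t{\left(K \right)} = -5$ ($t{\left(K \right)} = 5 - 10 = -5$)
$F = -5$
$F 2 \left(3 - 2\right) = - 5 \cdot 2 \left(3 - 2\right) = - 5 \cdot 2 \cdot 1 = \left(-5\right) 2 = -10$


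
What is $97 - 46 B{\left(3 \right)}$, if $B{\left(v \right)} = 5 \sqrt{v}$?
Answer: $97 - 230 \sqrt{3} \approx -301.37$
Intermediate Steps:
$97 - 46 B{\left(3 \right)} = 97 - 46 \cdot 5 \sqrt{3} = 97 - 230 \sqrt{3}$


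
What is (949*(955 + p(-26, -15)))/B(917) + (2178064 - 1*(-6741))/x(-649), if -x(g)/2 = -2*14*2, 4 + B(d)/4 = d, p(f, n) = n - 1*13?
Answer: 288479887/14608 ≈ 19748.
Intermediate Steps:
p(f, n) = -13 + n (p(f, n) = n - 13 = -13 + n)
B(d) = -16 + 4*d
x(g) = 112 (x(g) = -2*(-2*14)*2 = -(-56)*2 = -2*(-56) = 112)
(949*(955 + p(-26, -15)))/B(917) + (2178064 - 1*(-6741))/x(-649) = (949*(955 + (-13 - 15)))/(-16 + 4*917) + (2178064 - 1*(-6741))/112 = (949*(955 - 28))/(-16 + 3668) + (2178064 + 6741)*(1/112) = (949*927)/3652 + 2184805*(1/112) = 879723*(1/3652) + 312115/16 = 879723/3652 + 312115/16 = 288479887/14608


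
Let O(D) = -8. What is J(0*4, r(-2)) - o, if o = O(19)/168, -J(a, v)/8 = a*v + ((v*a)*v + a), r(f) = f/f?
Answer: 1/21 ≈ 0.047619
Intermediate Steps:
r(f) = 1
J(a, v) = -8*a - 8*a*v - 8*a*v² (J(a, v) = -8*(a*v + ((v*a)*v + a)) = -8*(a*v + ((a*v)*v + a)) = -8*(a*v + (a*v² + a)) = -8*(a*v + (a + a*v²)) = -8*(a + a*v + a*v²) = -8*a - 8*a*v - 8*a*v²)
o = -1/21 (o = -8/168 = -8*1/168 = -1/21 ≈ -0.047619)
J(0*4, r(-2)) - o = -8*0*4*(1 + 1 + 1²) - 1*(-1/21) = -8*0*(1 + 1 + 1) + 1/21 = -8*0*3 + 1/21 = 0 + 1/21 = 1/21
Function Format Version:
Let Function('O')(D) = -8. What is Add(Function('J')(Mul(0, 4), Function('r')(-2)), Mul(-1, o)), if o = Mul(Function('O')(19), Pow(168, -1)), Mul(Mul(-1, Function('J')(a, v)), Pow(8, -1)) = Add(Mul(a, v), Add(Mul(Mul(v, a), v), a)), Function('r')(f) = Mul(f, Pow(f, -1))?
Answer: Rational(1, 21) ≈ 0.047619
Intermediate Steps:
Function('r')(f) = 1
Function('J')(a, v) = Add(Mul(-8, a), Mul(-8, a, v), Mul(-8, a, Pow(v, 2))) (Function('J')(a, v) = Mul(-8, Add(Mul(a, v), Add(Mul(Mul(v, a), v), a))) = Mul(-8, Add(Mul(a, v), Add(Mul(Mul(a, v), v), a))) = Mul(-8, Add(Mul(a, v), Add(Mul(a, Pow(v, 2)), a))) = Mul(-8, Add(Mul(a, v), Add(a, Mul(a, Pow(v, 2))))) = Mul(-8, Add(a, Mul(a, v), Mul(a, Pow(v, 2)))) = Add(Mul(-8, a), Mul(-8, a, v), Mul(-8, a, Pow(v, 2))))
o = Rational(-1, 21) (o = Mul(-8, Pow(168, -1)) = Mul(-8, Rational(1, 168)) = Rational(-1, 21) ≈ -0.047619)
Add(Function('J')(Mul(0, 4), Function('r')(-2)), Mul(-1, o)) = Add(Mul(-8, Mul(0, 4), Add(1, 1, Pow(1, 2))), Mul(-1, Rational(-1, 21))) = Add(Mul(-8, 0, Add(1, 1, 1)), Rational(1, 21)) = Add(Mul(-8, 0, 3), Rational(1, 21)) = Add(0, Rational(1, 21)) = Rational(1, 21)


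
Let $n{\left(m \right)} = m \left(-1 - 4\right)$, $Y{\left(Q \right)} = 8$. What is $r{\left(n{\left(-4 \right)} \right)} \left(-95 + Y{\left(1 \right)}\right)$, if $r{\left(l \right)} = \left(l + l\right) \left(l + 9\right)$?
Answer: $-100920$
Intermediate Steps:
$n{\left(m \right)} = - 5 m$ ($n{\left(m \right)} = m \left(-5\right) = - 5 m$)
$r{\left(l \right)} = 2 l \left(9 + l\right)$
$r{\left(n{\left(-4 \right)} \right)} \left(-95 + Y{\left(1 \right)}\right) = 2 \left(\left(-5\right) \left(-4\right)\right) \left(9 - -20\right) \left(-95 + 8\right) = 2 \cdot 20 \left(9 + 20\right) \left(-87\right) = 2 \cdot 20 \cdot 29 \left(-87\right) = 1160 \left(-87\right) = -100920$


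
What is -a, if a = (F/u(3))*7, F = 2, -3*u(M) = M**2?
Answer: 14/3 ≈ 4.6667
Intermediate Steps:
u(M) = -M**2/3
a = -14/3 (a = (2/((-1/3*3**2)))*7 = (2/((-1/3*9)))*7 = (2/(-3))*7 = (2*(-1/3))*7 = -2/3*7 = -14/3 ≈ -4.6667)
-a = -1*(-14/3) = 14/3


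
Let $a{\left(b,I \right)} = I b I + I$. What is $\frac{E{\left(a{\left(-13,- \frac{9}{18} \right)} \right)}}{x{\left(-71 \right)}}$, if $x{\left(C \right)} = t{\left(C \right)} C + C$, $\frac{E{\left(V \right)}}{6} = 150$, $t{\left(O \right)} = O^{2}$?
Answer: $- \frac{450}{178991} \approx -0.0025141$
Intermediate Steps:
$a{\left(b,I \right)} = I + b I^{2}$ ($a{\left(b,I \right)} = b I^{2} + I = I + b I^{2}$)
$E{\left(V \right)} = 900$ ($E{\left(V \right)} = 6 \cdot 150 = 900$)
$x{\left(C \right)} = C + C^{3}$ ($x{\left(C \right)} = C^{2} C + C = C^{3} + C = C + C^{3}$)
$\frac{E{\left(a{\left(-13,- \frac{9}{18} \right)} \right)}}{x{\left(-71 \right)}} = \frac{900}{-71 + \left(-71\right)^{3}} = \frac{900}{-71 - 357911} = \frac{900}{-357982} = 900 \left(- \frac{1}{357982}\right) = - \frac{450}{178991}$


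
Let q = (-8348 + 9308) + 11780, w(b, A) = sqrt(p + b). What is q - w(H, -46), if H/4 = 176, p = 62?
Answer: 12740 - sqrt(766) ≈ 12712.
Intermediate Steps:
H = 704 (H = 4*176 = 704)
w(b, A) = sqrt(62 + b)
q = 12740 (q = 960 + 11780 = 12740)
q - w(H, -46) = 12740 - sqrt(62 + 704) = 12740 - sqrt(766)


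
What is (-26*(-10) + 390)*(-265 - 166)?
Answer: -280150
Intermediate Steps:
(-26*(-10) + 390)*(-265 - 166) = (260 + 390)*(-431) = 650*(-431) = -280150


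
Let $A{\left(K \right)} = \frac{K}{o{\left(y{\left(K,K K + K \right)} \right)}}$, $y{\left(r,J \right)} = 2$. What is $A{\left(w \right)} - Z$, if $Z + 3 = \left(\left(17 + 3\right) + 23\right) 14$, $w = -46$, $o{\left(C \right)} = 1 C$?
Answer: $-622$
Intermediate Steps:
$o{\left(C \right)} = C$
$Z = 599$ ($Z = -3 + \left(\left(17 + 3\right) + 23\right) 14 = -3 + \left(20 + 23\right) 14 = -3 + 43 \cdot 14 = -3 + 602 = 599$)
$A{\left(K \right)} = \frac{K}{2}$
$A{\left(w \right)} - Z = \frac{1}{2} \left(-46\right) - 599 = -23 - 599 = -622$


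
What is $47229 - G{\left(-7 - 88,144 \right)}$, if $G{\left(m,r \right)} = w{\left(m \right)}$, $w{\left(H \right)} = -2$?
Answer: $47231$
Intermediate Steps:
$G{\left(m,r \right)} = -2$
$47229 - G{\left(-7 - 88,144 \right)} = 47229 - -2 = 47229 + 2 = 47231$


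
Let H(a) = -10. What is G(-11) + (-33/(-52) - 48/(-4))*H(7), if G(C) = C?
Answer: -3571/26 ≈ -137.35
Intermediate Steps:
G(-11) + (-33/(-52) - 48/(-4))*H(7) = -11 + (-33/(-52) - 48/(-4))*(-10) = -11 + (-33*(-1/52) - 48*(-¼))*(-10) = -11 + (33/52 + 12)*(-10) = -11 + (657/52)*(-10) = -11 - 3285/26 = -3571/26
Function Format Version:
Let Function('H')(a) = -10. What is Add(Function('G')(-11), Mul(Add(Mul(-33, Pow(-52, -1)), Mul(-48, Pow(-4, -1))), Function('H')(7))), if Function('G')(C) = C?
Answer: Rational(-3571, 26) ≈ -137.35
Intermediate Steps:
Add(Function('G')(-11), Mul(Add(Mul(-33, Pow(-52, -1)), Mul(-48, Pow(-4, -1))), Function('H')(7))) = Add(-11, Mul(Add(Mul(-33, Pow(-52, -1)), Mul(-48, Pow(-4, -1))), -10)) = Add(-11, Mul(Add(Mul(-33, Rational(-1, 52)), Mul(-48, Rational(-1, 4))), -10)) = Add(-11, Mul(Add(Rational(33, 52), 12), -10)) = Add(-11, Mul(Rational(657, 52), -10)) = Add(-11, Rational(-3285, 26)) = Rational(-3571, 26)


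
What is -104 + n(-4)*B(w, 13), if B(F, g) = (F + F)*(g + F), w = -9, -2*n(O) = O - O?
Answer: -104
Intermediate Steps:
n(O) = 0 (n(O) = -(O - O)/2 = -½*0 = 0)
B(F, g) = 2*F*(F + g) (B(F, g) = (2*F)*(F + g) = 2*F*(F + g))
-104 + n(-4)*B(w, 13) = -104 + 0*(2*(-9)*(-9 + 13)) = -104 + 0*(2*(-9)*4) = -104 + 0*(-72) = -104 + 0 = -104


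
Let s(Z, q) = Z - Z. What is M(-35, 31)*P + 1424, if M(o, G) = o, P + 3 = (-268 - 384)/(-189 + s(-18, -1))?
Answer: 38023/27 ≈ 1408.3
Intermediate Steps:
s(Z, q) = 0
P = 85/189 (P = -3 + (-268 - 384)/(-189 + 0) = -3 - 652/(-189) = -3 - 652*(-1/189) = -3 + 652/189 = 85/189 ≈ 0.44974)
M(-35, 31)*P + 1424 = -35*85/189 + 1424 = -425/27 + 1424 = 38023/27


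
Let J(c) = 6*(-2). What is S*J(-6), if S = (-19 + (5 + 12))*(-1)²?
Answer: 24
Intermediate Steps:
J(c) = -12
S = -2 (S = (-19 + 17)*1 = -2*1 = -2)
S*J(-6) = -2*(-12) = 24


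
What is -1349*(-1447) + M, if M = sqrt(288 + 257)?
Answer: 1952003 + sqrt(545) ≈ 1.9520e+6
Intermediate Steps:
M = sqrt(545) ≈ 23.345
-1349*(-1447) + M = -1349*(-1447) + sqrt(545) = 1952003 + sqrt(545)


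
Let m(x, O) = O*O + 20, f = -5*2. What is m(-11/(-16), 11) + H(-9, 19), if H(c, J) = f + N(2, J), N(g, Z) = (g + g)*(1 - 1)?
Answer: 131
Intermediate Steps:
N(g, Z) = 0 (N(g, Z) = (2*g)*0 = 0)
f = -10
m(x, O) = 20 + O**2 (m(x, O) = O**2 + 20 = 20 + O**2)
H(c, J) = -10 (H(c, J) = -10 + 0 = -10)
m(-11/(-16), 11) + H(-9, 19) = (20 + 11**2) - 10 = (20 + 121) - 10 = 141 - 10 = 131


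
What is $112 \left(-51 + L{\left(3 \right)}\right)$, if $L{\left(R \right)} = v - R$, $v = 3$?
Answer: $-5712$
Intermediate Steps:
$L{\left(R \right)} = 3 - R$
$112 \left(-51 + L{\left(3 \right)}\right) = 112 \left(-51 + \left(3 - 3\right)\right) = 112 \left(-51 + 0\right) = 112 \left(-51\right) = -5712$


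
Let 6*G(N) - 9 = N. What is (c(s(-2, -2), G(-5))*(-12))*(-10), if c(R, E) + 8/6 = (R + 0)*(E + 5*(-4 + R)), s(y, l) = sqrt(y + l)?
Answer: -2560 - 4640*I ≈ -2560.0 - 4640.0*I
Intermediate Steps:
G(N) = 3/2 + N/6
s(y, l) = sqrt(l + y)
c(R, E) = -4/3 + R*(-20 + E + 5*R) (c(R, E) = -4/3 + (R + 0)*(E + 5*(-4 + R)) = -4/3 + R*(E + (-20 + 5*R)) = -4/3 + R*(-20 + E + 5*R))
(c(s(-2, -2), G(-5))*(-12))*(-10) = ((-4/3 - 20*sqrt(-2 - 2) + 5*(sqrt(-2 - 2))**2 + (3/2 + (1/6)*(-5))*sqrt(-2 - 2))*(-12))*(-10) = ((-4/3 - 40*I + 5*(sqrt(-4))**2 + (3/2 - 5/6)*sqrt(-4))*(-12))*(-10) = ((-4/3 - 40*I + 5*(2*I)**2 + 2*(2*I)/3)*(-12))*(-10) = ((-4/3 - 40*I + 5*(-4) + 4*I/3)*(-12))*(-10) = ((-4/3 - 40*I - 20 + 4*I/3)*(-12))*(-10) = ((-64/3 - 116*I/3)*(-12))*(-10) = (256 + 464*I)*(-10) = -2560 - 4640*I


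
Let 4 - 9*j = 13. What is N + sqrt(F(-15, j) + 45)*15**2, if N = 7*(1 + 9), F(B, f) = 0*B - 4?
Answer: 70 + 225*sqrt(41) ≈ 1510.7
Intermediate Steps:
j = -1 (j = 4/9 - 1/9*13 = 4/9 - 13/9 = -1)
F(B, f) = -4 (F(B, f) = 0 - 4 = -4)
N = 70 (N = 7*10 = 70)
N + sqrt(F(-15, j) + 45)*15**2 = 70 + sqrt(-4 + 45)*15**2 = 70 + sqrt(41)*225 = 70 + 225*sqrt(41)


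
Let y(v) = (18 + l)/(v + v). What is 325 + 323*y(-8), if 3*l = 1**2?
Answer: -2165/48 ≈ -45.104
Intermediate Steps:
l = 1/3 (l = (1/3)*1**2 = (1/3)*1 = 1/3 ≈ 0.33333)
y(v) = 55/(6*v) (y(v) = (18 + 1/3)/(v + v) = 55/(3*((2*v))) = 55*(1/(2*v))/3 = 55/(6*v))
325 + 323*y(-8) = 325 + 323*((55/6)/(-8)) = 325 + 323*((55/6)*(-1/8)) = 325 + 323*(-55/48) = 325 - 17765/48 = -2165/48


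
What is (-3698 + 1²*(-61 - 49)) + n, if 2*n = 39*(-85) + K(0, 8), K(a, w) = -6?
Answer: -10937/2 ≈ -5468.5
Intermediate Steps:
n = -3321/2 (n = (39*(-85) - 6)/2 = (-3315 - 6)/2 = (½)*(-3321) = -3321/2 ≈ -1660.5)
(-3698 + 1²*(-61 - 49)) + n = (-3698 + 1²*(-61 - 49)) - 3321/2 = (-3698 + 1*(-110)) - 3321/2 = (-3698 - 110) - 3321/2 = -3808 - 3321/2 = -10937/2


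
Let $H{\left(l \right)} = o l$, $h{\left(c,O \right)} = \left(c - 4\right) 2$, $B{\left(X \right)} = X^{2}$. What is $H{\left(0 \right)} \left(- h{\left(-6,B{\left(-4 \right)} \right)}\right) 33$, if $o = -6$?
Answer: $0$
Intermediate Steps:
$h{\left(c,O \right)} = -8 + 2 c$ ($h{\left(c,O \right)} = \left(-4 + c\right) 2 = -8 + 2 c$)
$H{\left(l \right)} = - 6 l$
$H{\left(0 \right)} \left(- h{\left(-6,B{\left(-4 \right)} \right)}\right) 33 = \left(-6\right) 0 \left(- (-8 + 2 \left(-6\right))\right) 33 = 0 \left(- (-8 - 12)\right) 33 = 0 \left(\left(-1\right) \left(-20\right)\right) 33 = 0 \cdot 20 \cdot 33 = 0 \cdot 33 = 0$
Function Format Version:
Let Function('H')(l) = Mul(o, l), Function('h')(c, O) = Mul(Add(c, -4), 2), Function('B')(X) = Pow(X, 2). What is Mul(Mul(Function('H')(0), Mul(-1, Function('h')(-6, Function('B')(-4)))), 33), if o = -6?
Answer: 0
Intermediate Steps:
Function('h')(c, O) = Add(-8, Mul(2, c)) (Function('h')(c, O) = Mul(Add(-4, c), 2) = Add(-8, Mul(2, c)))
Function('H')(l) = Mul(-6, l)
Mul(Mul(Function('H')(0), Mul(-1, Function('h')(-6, Function('B')(-4)))), 33) = Mul(Mul(Mul(-6, 0), Mul(-1, Add(-8, Mul(2, -6)))), 33) = Mul(Mul(0, Mul(-1, Add(-8, -12))), 33) = Mul(Mul(0, Mul(-1, -20)), 33) = Mul(Mul(0, 20), 33) = Mul(0, 33) = 0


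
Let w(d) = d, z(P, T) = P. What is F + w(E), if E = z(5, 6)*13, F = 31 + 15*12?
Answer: 276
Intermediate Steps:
F = 211 (F = 31 + 180 = 211)
E = 65 (E = 5*13 = 65)
F + w(E) = 211 + 65 = 276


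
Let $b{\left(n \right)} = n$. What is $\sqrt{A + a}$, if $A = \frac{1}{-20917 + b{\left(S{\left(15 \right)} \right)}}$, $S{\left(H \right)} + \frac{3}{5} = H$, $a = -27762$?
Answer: $\frac{i \sqrt{303243415068343}}{104513} \approx 166.62 i$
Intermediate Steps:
$S{\left(H \right)} = - \frac{3}{5} + H$
$A = - \frac{5}{104513}$ ($A = \frac{1}{-20917 + \left(- \frac{3}{5} + 15\right)} = \frac{1}{-20917 + \frac{72}{5}} = \frac{1}{- \frac{104513}{5}} = - \frac{5}{104513} \approx -4.7841 \cdot 10^{-5}$)
$\sqrt{A + a} = \sqrt{- \frac{5}{104513} - 27762} = \sqrt{- \frac{2901489911}{104513}} = \frac{i \sqrt{303243415068343}}{104513}$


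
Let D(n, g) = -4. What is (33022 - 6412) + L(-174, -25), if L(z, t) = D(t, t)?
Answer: 26606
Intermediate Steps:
L(z, t) = -4
(33022 - 6412) + L(-174, -25) = (33022 - 6412) - 4 = 26610 - 4 = 26606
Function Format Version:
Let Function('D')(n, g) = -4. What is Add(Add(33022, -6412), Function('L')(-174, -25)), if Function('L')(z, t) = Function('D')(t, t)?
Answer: 26606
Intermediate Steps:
Function('L')(z, t) = -4
Add(Add(33022, -6412), Function('L')(-174, -25)) = Add(Add(33022, -6412), -4) = Add(26610, -4) = 26606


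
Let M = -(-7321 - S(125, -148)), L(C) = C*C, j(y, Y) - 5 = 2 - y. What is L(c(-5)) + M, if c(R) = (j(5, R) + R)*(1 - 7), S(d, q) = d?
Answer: 7770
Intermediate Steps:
j(y, Y) = 7 - y (j(y, Y) = 5 + (2 - y) = 7 - y)
c(R) = -12 - 6*R (c(R) = ((7 - 1*5) + R)*(1 - 7) = ((7 - 5) + R)*(-6) = (2 + R)*(-6) = -12 - 6*R)
L(C) = C**2
M = 7446 (M = -(-7321 - 1*125) = -(-7321 - 125) = -1*(-7446) = 7446)
L(c(-5)) + M = (-12 - 6*(-5))**2 + 7446 = (-12 + 30)**2 + 7446 = 18**2 + 7446 = 324 + 7446 = 7770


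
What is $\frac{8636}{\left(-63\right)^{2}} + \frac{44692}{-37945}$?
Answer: $\frac{150310472}{150603705} \approx 0.99805$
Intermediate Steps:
$\frac{8636}{\left(-63\right)^{2}} + \frac{44692}{-37945} = \frac{8636}{3969} + 44692 \left(- \frac{1}{37945}\right) = 8636 \cdot \frac{1}{3969} - \frac{44692}{37945} = \frac{8636}{3969} - \frac{44692}{37945} = \frac{150310472}{150603705}$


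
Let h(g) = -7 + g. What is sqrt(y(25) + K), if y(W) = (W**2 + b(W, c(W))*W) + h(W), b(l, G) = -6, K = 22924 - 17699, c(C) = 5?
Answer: sqrt(5718) ≈ 75.617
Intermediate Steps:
K = 5225
y(W) = -7 + W**2 - 5*W (y(W) = (W**2 - 6*W) + (-7 + W) = -7 + W**2 - 5*W)
sqrt(y(25) + K) = sqrt((-7 + 25**2 - 5*25) + 5225) = sqrt((-7 + 625 - 125) + 5225) = sqrt(493 + 5225) = sqrt(5718)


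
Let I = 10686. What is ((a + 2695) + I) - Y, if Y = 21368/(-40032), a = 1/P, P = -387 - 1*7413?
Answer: 43524776333/3252600 ≈ 13382.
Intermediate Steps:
P = -7800 (P = -387 - 7413 = -7800)
a = -1/7800 (a = 1/(-7800) = -1/7800 ≈ -0.00012821)
Y = -2671/5004 (Y = 21368*(-1/40032) = -2671/5004 ≈ -0.53377)
((a + 2695) + I) - Y = ((-1/7800 + 2695) + 10686) - 1*(-2671/5004) = (21020999/7800 + 10686) + 2671/5004 = 104371799/7800 + 2671/5004 = 43524776333/3252600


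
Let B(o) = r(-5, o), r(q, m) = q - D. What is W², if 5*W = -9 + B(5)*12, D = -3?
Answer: 1089/25 ≈ 43.560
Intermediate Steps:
r(q, m) = 3 + q (r(q, m) = q - 1*(-3) = q + 3 = 3 + q)
B(o) = -2 (B(o) = 3 - 5 = -2)
W = -33/5 (W = (-9 - 2*12)/5 = (-9 - 24)/5 = (⅕)*(-33) = -33/5 ≈ -6.6000)
W² = (-33/5)² = 1089/25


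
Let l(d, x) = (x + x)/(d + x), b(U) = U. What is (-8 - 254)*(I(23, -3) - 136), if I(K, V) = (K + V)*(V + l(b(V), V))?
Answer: 46112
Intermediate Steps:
l(d, x) = 2*x/(d + x) (l(d, x) = (2*x)/(d + x) = 2*x/(d + x))
I(K, V) = (1 + V)*(K + V) (I(K, V) = (K + V)*(V + 2*V/(V + V)) = (K + V)*(V + 2*V/((2*V))) = (K + V)*(V + 2*V*(1/(2*V))) = (K + V)*(V + 1) = (K + V)*(1 + V) = (1 + V)*(K + V))
(-8 - 254)*(I(23, -3) - 136) = (-8 - 254)*((23 - 3 + (-3)**2 + 23*(-3)) - 136) = -262*((23 - 3 + 9 - 69) - 136) = -262*(-40 - 136) = -262*(-176) = 46112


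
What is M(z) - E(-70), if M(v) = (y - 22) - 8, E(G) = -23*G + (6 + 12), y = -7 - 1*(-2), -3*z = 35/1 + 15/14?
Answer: -1663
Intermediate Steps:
z = -505/42 (z = -(35/1 + 15/14)/3 = -(35*1 + 15*(1/14))/3 = -(35 + 15/14)/3 = -1/3*505/14 = -505/42 ≈ -12.024)
y = -5 (y = -7 + 2 = -5)
E(G) = 18 - 23*G (E(G) = -23*G + 18 = 18 - 23*G)
M(v) = -35 (M(v) = (-5 - 22) - 8 = -27 - 8 = -35)
M(z) - E(-70) = -35 - (18 - 23*(-70)) = -35 - (18 + 1610) = -35 - 1*1628 = -35 - 1628 = -1663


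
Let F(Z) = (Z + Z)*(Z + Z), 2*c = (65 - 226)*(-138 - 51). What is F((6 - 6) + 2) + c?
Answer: 30461/2 ≈ 15231.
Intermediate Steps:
c = 30429/2 (c = ((65 - 226)*(-138 - 51))/2 = (-161*(-189))/2 = (1/2)*30429 = 30429/2 ≈ 15215.)
F(Z) = 4*Z**2 (F(Z) = (2*Z)*(2*Z) = 4*Z**2)
F((6 - 6) + 2) + c = 4*((6 - 6) + 2)**2 + 30429/2 = 4*(0 + 2)**2 + 30429/2 = 4*2**2 + 30429/2 = 4*4 + 30429/2 = 16 + 30429/2 = 30461/2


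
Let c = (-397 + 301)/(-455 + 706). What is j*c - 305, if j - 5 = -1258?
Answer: 43733/251 ≈ 174.24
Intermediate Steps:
j = -1253 (j = 5 - 1258 = -1253)
c = -96/251 ≈ -0.38247
j*c - 305 = -1253*(-96/251) - 305 = 120288/251 - 305 = 43733/251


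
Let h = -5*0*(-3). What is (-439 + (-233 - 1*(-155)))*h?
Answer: 0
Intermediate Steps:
h = 0 (h = 0*(-3) = 0)
(-439 + (-233 - 1*(-155)))*h = (-439 + (-233 - 1*(-155)))*0 = (-439 + (-233 + 155))*0 = (-439 - 78)*0 = -517*0 = 0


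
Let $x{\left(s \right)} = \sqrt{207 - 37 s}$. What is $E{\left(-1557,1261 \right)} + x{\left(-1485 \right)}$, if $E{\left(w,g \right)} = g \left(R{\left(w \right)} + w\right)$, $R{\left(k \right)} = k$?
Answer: $-3926754 + 12 \sqrt{383} \approx -3.9265 \cdot 10^{6}$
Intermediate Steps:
$E{\left(w,g \right)} = 2 g w$ ($E{\left(w,g \right)} = g \left(w + w\right) = g 2 w = 2 g w$)
$E{\left(-1557,1261 \right)} + x{\left(-1485 \right)} = 2 \cdot 1261 \left(-1557\right) + \sqrt{207 - -54945} = -3926754 + \sqrt{207 + 54945} = -3926754 + \sqrt{55152} = -3926754 + 12 \sqrt{383}$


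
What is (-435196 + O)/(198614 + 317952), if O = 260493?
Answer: -174703/516566 ≈ -0.33820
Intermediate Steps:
(-435196 + O)/(198614 + 317952) = (-435196 + 260493)/(198614 + 317952) = -174703/516566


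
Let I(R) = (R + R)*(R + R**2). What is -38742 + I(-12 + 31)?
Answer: -24302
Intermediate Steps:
I(R) = 2*R*(R + R**2) (I(R) = (2*R)*(R + R**2) = 2*R*(R + R**2))
-38742 + I(-12 + 31) = -38742 + 2*(-12 + 31)**2*(1 + (-12 + 31)) = -38742 + 2*19**2*(1 + 19) = -38742 + 2*361*20 = -38742 + 14440 = -24302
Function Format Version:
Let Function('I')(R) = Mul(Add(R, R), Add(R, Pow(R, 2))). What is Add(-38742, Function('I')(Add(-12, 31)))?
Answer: -24302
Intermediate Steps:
Function('I')(R) = Mul(2, R, Add(R, Pow(R, 2))) (Function('I')(R) = Mul(Mul(2, R), Add(R, Pow(R, 2))) = Mul(2, R, Add(R, Pow(R, 2))))
Add(-38742, Function('I')(Add(-12, 31))) = Add(-38742, Mul(2, Pow(Add(-12, 31), 2), Add(1, Add(-12, 31)))) = Add(-38742, Mul(2, Pow(19, 2), Add(1, 19))) = Add(-38742, Mul(2, 361, 20)) = Add(-38742, 14440) = -24302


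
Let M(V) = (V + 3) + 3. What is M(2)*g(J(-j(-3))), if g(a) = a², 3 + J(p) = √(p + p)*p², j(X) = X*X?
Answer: -944712 - 11664*I*√2 ≈ -9.4471e+5 - 16495.0*I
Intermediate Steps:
M(V) = 6 + V (M(V) = (3 + V) + 3 = 6 + V)
j(X) = X²
J(p) = -3 + √2*p^(5/2) (J(p) = -3 + √(p + p)*p² = -3 + √(2*p)*p² = -3 + (√2*√p)*p² = -3 + √2*p^(5/2))
M(2)*g(J(-j(-3))) = (6 + 2)*(-3 + √2*(-1*(-3)²)^(5/2))² = 8*(-3 + √2*(-1*9)^(5/2))² = 8*(-3 + √2*(-9)^(5/2))² = 8*(-3 + √2*(243*I))² = 8*(-3 + 243*I*√2)²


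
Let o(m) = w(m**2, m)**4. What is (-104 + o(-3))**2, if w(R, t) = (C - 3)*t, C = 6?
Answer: 41692849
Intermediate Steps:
w(R, t) = 3*t (w(R, t) = (6 - 3)*t = 3*t)
o(m) = 81*m**4 (o(m) = (3*m)**4 = 81*m**4)
(-104 + o(-3))**2 = (-104 + 81*(-3)**4)**2 = (-104 + 81*81)**2 = (-104 + 6561)**2 = 6457**2 = 41692849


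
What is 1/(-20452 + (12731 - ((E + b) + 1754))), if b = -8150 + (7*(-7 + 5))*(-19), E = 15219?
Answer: -1/16810 ≈ -5.9488e-5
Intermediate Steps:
b = -7884 (b = -8150 + (7*(-2))*(-19) = -8150 - 14*(-19) = -8150 + 266 = -7884)
1/(-20452 + (12731 - ((E + b) + 1754))) = 1/(-20452 + (12731 - ((15219 - 7884) + 1754))) = 1/(-20452 + (12731 - (7335 + 1754))) = 1/(-20452 + (12731 - 1*9089)) = 1/(-20452 + (12731 - 9089)) = 1/(-20452 + 3642) = 1/(-16810) = -1/16810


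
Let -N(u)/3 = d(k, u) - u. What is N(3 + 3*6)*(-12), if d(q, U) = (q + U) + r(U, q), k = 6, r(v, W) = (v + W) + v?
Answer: 1944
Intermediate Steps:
r(v, W) = W + 2*v (r(v, W) = (W + v) + v = W + 2*v)
d(q, U) = 2*q + 3*U (d(q, U) = (q + U) + (q + 2*U) = (U + q) + (q + 2*U) = 2*q + 3*U)
N(u) = -36 - 6*u (N(u) = -3*((2*6 + 3*u) - u) = -3*((12 + 3*u) - u) = -3*(12 + 2*u) = -36 - 6*u)
N(3 + 3*6)*(-12) = (-36 - 6*(3 + 3*6))*(-12) = (-36 - 6*(3 + 18))*(-12) = (-36 - 6*21)*(-12) = (-36 - 126)*(-12) = -162*(-12) = 1944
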